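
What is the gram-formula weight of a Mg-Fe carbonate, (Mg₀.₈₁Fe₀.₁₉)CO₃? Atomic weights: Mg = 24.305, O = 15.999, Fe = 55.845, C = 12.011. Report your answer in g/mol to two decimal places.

The formula mass is the sum 0.81(24.305) + 0.19(55.845) + 1(12.011) + 3(15.999).

90.31 g/mol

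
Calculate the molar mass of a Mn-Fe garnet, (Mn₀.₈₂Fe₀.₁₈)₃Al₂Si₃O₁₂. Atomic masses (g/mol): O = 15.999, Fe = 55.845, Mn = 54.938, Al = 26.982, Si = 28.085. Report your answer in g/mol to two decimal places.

The formula mass is the sum 2.46(54.938) + 0.54(55.845) + 2(26.982) + 3(28.085) + 12(15.999).

495.51 g/mol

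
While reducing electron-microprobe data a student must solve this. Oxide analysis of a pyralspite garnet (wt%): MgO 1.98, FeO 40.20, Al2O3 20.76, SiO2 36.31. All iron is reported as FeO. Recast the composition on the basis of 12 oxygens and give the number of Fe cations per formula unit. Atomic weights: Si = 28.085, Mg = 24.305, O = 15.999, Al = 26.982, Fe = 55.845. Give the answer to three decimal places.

2.765 Fe apfu

1.98 wt% MgO ÷ 40.304 g/mol = 0.04913 mol, giving 0.04913 Mg and 0.04913 O.
40.20 wt% FeO ÷ 71.844 g/mol = 0.55955 mol, giving 0.55955 Fe and 0.55955 O.
20.76 wt% Al2O3 ÷ 101.961 g/mol = 0.20361 mol, giving 0.40722 Al and 0.61083 O.
36.31 wt% SiO2 ÷ 60.083 g/mol = 0.60433 mol, giving 0.60433 Si and 1.20866 O.
Oxygen sums to 2.42817; scaling by 12/2.42817 = 4.94199 puts the formula on 12 O.
Fe: 0.55955 × 4.94199 = 2.765 atoms per formula unit.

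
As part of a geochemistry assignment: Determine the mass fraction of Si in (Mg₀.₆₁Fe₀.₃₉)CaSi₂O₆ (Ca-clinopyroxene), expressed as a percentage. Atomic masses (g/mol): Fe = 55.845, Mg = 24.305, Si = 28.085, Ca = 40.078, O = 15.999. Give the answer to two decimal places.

24.54 wt%

Molar mass of (Mg₀.₆₁Fe₀.₃₉)CaSi₂O₆: 0.61×24.305 + 0.39×55.845 + 1×40.078 + 2×28.085 + 6×15.999 = 228.848 g/mol.
Mass of Si per formula unit: 2 × 28.085 = 56.170 g.
Weight fraction Si = 56.170 / 228.848 = 0.2454.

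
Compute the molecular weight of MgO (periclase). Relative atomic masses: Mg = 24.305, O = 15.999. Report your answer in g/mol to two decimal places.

Mg: 1 × 24.305 = 24.3050
O: 1 × 15.999 = 15.9990
Summing the contributions gives the formula mass.

40.30 g/mol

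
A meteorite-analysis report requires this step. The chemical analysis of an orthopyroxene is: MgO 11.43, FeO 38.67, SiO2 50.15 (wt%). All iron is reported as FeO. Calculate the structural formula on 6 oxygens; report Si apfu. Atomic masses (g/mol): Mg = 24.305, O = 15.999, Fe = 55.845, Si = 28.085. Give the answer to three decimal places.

11.43 wt% MgO ÷ 40.304 g/mol = 0.28359 mol, giving 0.28359 Mg and 0.28359 O.
38.67 wt% FeO ÷ 71.844 g/mol = 0.53825 mol, giving 0.53825 Fe and 0.53825 O.
50.15 wt% SiO2 ÷ 60.083 g/mol = 0.83468 mol, giving 0.83468 Si and 1.66936 O.
Oxygen sums to 2.49120; scaling by 6/2.49120 = 2.40848 puts the formula on 6 O.
Si: 0.83468 × 2.40848 = 2.010 atoms per formula unit.

2.010 Si apfu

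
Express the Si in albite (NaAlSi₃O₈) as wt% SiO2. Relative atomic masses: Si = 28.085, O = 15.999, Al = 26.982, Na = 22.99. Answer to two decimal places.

Molar mass of NaAlSi₃O₈ = 1·22.99 + 1·26.982 + 3·28.085 + 8·15.999 = 262.219 g/mol.
Each formula unit contains 3 Si, equivalent to 3/1 = 3.0000 mol SiO2.
M(SiO2) = 1×28.085 + 2×15.999 = 60.083 g/mol.
Mass of SiO2 per formula unit = 3.0000 × 60.083 = 180.249 g.
SiO2 wt% = 180.249 / 262.219 × 100 = 68.74%.

68.74 wt%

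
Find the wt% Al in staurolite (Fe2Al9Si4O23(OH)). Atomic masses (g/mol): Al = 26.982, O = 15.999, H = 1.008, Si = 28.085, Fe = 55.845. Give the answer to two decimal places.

28.51 weight percent

Formula mass = 2*55.845 + 9*26.982 + 4*28.085 + 24*15.999 + 1*1.008 = 851.852 g/mol, of which 242.838 g is Al.
So Al makes up 242.838/851.852 = 0.2851 of the mass, i.e. 28.51%.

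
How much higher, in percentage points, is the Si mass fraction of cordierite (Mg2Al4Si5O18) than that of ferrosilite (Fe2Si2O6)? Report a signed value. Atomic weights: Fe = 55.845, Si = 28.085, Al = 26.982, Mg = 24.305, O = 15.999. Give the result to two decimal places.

Si in Mg2Al4Si5O18: molar mass 584.945 g/mol; 5×28.085 = 140.425 g → 24.01 wt%.
Si in Fe2Si2O6: molar mass 263.854 g/mol; 2×28.085 = 56.170 g → 21.29 wt%.
Difference = 24.01 − 21.29 = 2.72 percentage points.

2.72 percentage points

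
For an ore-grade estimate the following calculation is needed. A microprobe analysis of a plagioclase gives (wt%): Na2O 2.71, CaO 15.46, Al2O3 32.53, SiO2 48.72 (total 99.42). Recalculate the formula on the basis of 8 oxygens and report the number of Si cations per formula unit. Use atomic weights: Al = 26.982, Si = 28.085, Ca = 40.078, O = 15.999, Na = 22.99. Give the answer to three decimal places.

2.238 Si apfu

2.71 wt% Na2O ÷ 61.979 g/mol = 0.04372 mol, giving 0.08744 Na and 0.04372 O.
15.46 wt% CaO ÷ 56.077 g/mol = 0.27569 mol, giving 0.27569 Ca and 0.27569 O.
32.53 wt% Al2O3 ÷ 101.961 g/mol = 0.31904 mol, giving 0.63808 Al and 0.95712 O.
48.72 wt% SiO2 ÷ 60.083 g/mol = 0.81088 mol, giving 0.81088 Si and 1.62176 O.
Oxygen sums to 2.89829; scaling by 8/2.89829 = 2.76025 puts the formula on 8 O.
Si: 0.81088 × 2.76025 = 2.238 atoms per formula unit.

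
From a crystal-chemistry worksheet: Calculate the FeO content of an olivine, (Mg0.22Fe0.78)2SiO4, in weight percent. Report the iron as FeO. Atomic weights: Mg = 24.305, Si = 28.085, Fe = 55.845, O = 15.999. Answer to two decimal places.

59.02 wt%

Formula mass = 189.893 g/mol.
1.56 Fe → 1.5600 mol FeO per formula unit; M(FeO) = 71.844, so FeO mass = 112.077 g.
112.077/189.893 × 100 = 59.02 wt%.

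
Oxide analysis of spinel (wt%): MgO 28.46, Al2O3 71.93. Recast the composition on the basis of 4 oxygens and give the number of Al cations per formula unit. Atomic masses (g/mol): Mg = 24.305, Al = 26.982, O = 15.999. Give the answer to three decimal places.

2.000 Al apfu

28.46 wt% MgO ÷ 40.304 g/mol = 0.70613 mol, giving 0.70613 Mg and 0.70613 O.
71.93 wt% Al2O3 ÷ 101.961 g/mol = 0.70547 mol, giving 1.41094 Al and 2.11641 O.
Oxygen sums to 2.82254; scaling by 4/2.82254 = 1.41716 puts the formula on 4 O.
Al: 1.41094 × 1.41716 = 2.000 atoms per formula unit.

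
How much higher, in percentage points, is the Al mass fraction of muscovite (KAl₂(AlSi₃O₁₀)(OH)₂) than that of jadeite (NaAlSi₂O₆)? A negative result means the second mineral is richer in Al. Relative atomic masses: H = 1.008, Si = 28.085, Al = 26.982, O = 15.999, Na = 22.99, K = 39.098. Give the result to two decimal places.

6.97 percentage points

First mineral: 80.946 g Al in 398.303 g formula = 20.32 wt% Al.
Second mineral: 26.982 g Al in 202.136 g formula = 13.35 wt% Al.
20.32% − 13.35% gives a difference of 6.97 percentage points.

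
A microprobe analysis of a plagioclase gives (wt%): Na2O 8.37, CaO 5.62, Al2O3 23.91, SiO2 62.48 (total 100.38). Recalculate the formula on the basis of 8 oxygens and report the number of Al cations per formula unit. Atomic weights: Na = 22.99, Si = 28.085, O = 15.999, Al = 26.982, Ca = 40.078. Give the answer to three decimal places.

Na2O (M=61.979): mol = 0.13505; Na = 0.27010, O = 0.13505.
CaO (M=56.077): mol = 0.10022; Ca = 0.10022, O = 0.10022.
Al2O3 (M=101.961): mol = 0.23450; Al = 0.46900, O = 0.70350.
SiO2 (M=60.083): mol = 1.03989; Si = 1.03989, O = 2.07978.
ΣO = 3.01855; factor = 8/ΣO = 2.65028.
Al apfu = 0.46900 × 2.65028 = 1.243.

1.243 Al apfu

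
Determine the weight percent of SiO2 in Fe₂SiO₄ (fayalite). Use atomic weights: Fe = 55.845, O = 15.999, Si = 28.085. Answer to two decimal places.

29.49 wt%

Molar mass of Fe₂SiO₄ = 2·55.845 + 1·28.085 + 4·15.999 = 203.771 g/mol.
Each formula unit contains 1 Si, equivalent to 1/1 = 1.0000 mol SiO2.
M(SiO2) = 1×28.085 + 2×15.999 = 60.083 g/mol.
Mass of SiO2 per formula unit = 1.0000 × 60.083 = 60.083 g.
SiO2 wt% = 60.083 / 203.771 × 100 = 29.49%.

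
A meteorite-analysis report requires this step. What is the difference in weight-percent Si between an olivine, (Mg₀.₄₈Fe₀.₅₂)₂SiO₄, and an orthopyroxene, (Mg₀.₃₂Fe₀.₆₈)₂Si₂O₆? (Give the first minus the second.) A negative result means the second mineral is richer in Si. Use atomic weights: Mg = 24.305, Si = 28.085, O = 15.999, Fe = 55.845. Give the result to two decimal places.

-6.86 percentage points

Si in (Mg₀.₄₈Fe₀.₅₂)₂SiO₄: molar mass 173.493 g/mol; 1×28.085 = 28.085 g → 16.19 wt%.
Si in (Mg₀.₃₂Fe₀.₆₈)₂Si₂O₆: molar mass 243.668 g/mol; 2×28.085 = 56.170 g → 23.05 wt%.
Difference = 16.19 − 23.05 = -6.86 percentage points.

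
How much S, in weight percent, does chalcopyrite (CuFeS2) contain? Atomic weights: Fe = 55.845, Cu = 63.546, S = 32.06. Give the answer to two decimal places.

34.94 weight percent

Molar mass of CuFeS2: 1*63.546 + 1*55.845 + 2*32.06 = 183.511 g/mol.
Mass of S per formula unit: 2 × 32.06 = 64.120 g.
Weight fraction S = 64.120 / 183.511 = 0.3494.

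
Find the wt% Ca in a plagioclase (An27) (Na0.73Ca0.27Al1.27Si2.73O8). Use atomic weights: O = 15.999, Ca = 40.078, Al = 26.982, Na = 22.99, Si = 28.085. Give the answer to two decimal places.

Molar mass of Na0.73Ca0.27Al1.27Si2.73O8: 0.73×22.99 + 0.27×40.078 + 1.27×26.982 + 2.73×28.085 + 8×15.999 = 266.535 g/mol.
Mass of Ca per formula unit: 0.27 × 40.078 = 10.821 g.
Weight fraction Ca = 10.821 / 266.535 = 0.0406.

4.06 weight percent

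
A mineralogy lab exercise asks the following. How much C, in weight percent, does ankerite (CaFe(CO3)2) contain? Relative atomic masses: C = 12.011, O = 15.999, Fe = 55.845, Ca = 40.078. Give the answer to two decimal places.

Molar mass of CaFe(CO3)2: 1·40.078 + 1·55.845 + 2·12.011 + 6·15.999 = 215.939 g/mol.
Mass of C per formula unit: 2 × 12.011 = 24.022 g.
Weight fraction C = 24.022 / 215.939 = 0.1112.

11.12 weight percent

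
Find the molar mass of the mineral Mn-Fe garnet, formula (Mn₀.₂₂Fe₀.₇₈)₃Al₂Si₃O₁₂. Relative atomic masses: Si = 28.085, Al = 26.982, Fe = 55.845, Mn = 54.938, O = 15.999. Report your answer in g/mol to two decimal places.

497.14 g/mol

M = 0.66(54.938) + 2.34(55.845) + 2(26.982) + 3(28.085) + 12(15.999)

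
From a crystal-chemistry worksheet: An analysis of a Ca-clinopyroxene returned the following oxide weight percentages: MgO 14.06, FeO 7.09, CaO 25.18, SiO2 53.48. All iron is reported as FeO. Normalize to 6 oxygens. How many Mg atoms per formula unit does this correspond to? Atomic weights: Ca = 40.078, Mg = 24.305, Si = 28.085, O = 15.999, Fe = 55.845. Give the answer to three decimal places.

0.782 Mg apfu

MgO (M=40.304): mol = 0.34885; Mg = 0.34885, O = 0.34885.
FeO (M=71.844): mol = 0.09869; Fe = 0.09869, O = 0.09869.
CaO (M=56.077): mol = 0.44903; Ca = 0.44903, O = 0.44903.
SiO2 (M=60.083): mol = 0.89010; Si = 0.89010, O = 1.78020.
ΣO = 2.67677; factor = 6/ΣO = 2.24151.
Mg apfu = 0.34885 × 2.24151 = 0.782.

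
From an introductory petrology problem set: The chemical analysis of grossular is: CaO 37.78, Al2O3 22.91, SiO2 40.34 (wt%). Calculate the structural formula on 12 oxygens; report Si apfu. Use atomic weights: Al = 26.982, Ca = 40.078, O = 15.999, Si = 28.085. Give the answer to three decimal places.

37.78 wt% CaO ÷ 56.077 g/mol = 0.67372 mol, giving 0.67372 Ca and 0.67372 O.
22.91 wt% Al2O3 ÷ 101.961 g/mol = 0.22469 mol, giving 0.44938 Al and 0.67407 O.
40.34 wt% SiO2 ÷ 60.083 g/mol = 0.67140 mol, giving 0.67140 Si and 1.34280 O.
Oxygen sums to 2.69059; scaling by 12/2.69059 = 4.45999 puts the formula on 12 O.
Si: 0.67140 × 4.45999 = 2.994 atoms per formula unit.

2.994 Si apfu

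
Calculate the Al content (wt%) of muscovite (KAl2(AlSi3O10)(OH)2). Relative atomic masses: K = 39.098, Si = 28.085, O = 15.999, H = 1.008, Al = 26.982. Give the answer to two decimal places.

Molar mass of KAl2(AlSi3O10)(OH)2: 1·39.098 + 3·26.982 + 3·28.085 + 12·15.999 + 2·1.008 = 398.303 g/mol.
Mass of Al per formula unit: 3 × 26.982 = 80.946 g.
Weight fraction Al = 80.946 / 398.303 = 0.2032.

20.32 wt%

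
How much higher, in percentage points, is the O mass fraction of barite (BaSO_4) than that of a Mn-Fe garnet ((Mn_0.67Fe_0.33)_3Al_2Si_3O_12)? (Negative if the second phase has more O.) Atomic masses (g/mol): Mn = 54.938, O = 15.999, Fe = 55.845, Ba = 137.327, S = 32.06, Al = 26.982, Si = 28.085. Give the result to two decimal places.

First mineral: 63.996 g O in 233.383 g formula = 27.42 wt% O.
Second mineral: 191.988 g O in 495.919 g formula = 38.71 wt% O.
27.42% − 38.71% gives a difference of -11.29 percentage points.

-11.29 percentage points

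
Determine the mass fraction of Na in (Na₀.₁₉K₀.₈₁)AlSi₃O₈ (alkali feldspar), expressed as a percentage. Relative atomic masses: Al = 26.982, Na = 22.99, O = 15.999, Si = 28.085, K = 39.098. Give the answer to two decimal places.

Molar mass of (Na₀.₁₉K₀.₈₁)AlSi₃O₈: 0.19·22.99 + 0.81·39.098 + 1·26.982 + 3·28.085 + 8·15.999 = 275.266 g/mol.
Mass of Na per formula unit: 0.19 × 22.99 = 4.368 g.
Weight fraction Na = 4.368 / 275.266 = 0.0159.

1.59 weight percent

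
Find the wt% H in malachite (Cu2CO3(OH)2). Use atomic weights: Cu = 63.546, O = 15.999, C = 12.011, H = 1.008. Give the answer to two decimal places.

0.91 wt%

Formula mass = 2*63.546 + 1*12.011 + 5*15.999 + 2*1.008 = 221.114 g/mol, of which 2.016 g is H.
So H makes up 2.016/221.114 = 0.0091 of the mass, i.e. 0.91%.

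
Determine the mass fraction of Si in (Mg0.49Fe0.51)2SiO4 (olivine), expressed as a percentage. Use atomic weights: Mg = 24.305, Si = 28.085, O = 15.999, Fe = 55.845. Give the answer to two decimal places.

M((Mg0.49Fe0.51)2SiO4) = 172.862 g/mol.
Si contributes 1 × 28.085 = 28.085 g per mole.
28.085/172.862 = 0.1625 → 16.25%.

16.25 weight percent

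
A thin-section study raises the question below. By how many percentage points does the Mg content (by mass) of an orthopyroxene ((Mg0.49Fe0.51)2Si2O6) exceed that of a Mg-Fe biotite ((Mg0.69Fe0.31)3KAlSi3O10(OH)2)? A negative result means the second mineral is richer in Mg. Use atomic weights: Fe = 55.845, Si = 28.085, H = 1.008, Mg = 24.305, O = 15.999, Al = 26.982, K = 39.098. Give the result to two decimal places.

M((Mg0.49Fe0.51)2Si2O6) = 232.945 g/mol, so wt% Mg = 23.819/232.945 × 100 = 10.23%.
M((Mg0.69Fe0.31)3KAlSi3O10(OH)2) = 446.586 g/mol, so wt% Mg = 50.311/446.586 × 100 = 11.27%.
10.23 − 11.27 = -1.04 pp.

-1.04 percentage points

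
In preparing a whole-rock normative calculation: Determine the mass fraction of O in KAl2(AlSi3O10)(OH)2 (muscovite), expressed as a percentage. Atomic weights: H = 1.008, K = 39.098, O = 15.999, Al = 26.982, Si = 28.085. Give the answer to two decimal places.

M(KAl2(AlSi3O10)(OH)2) = 398.303 g/mol.
O contributes 12 × 15.999 = 191.988 g per mole.
191.988/398.303 = 0.4820 → 48.20%.

48.20 wt%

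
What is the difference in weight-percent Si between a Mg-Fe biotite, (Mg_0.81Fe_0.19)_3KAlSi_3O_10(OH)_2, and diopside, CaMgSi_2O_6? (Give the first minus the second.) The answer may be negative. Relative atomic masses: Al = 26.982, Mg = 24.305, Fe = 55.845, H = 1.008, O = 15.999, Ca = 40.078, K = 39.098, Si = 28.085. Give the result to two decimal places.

-6.58 percentage points

First mineral: 84.255 g Si in 435.232 g formula = 19.36 wt% Si.
Second mineral: 56.170 g Si in 216.547 g formula = 25.94 wt% Si.
19.36% − 25.94% gives a difference of -6.58 percentage points.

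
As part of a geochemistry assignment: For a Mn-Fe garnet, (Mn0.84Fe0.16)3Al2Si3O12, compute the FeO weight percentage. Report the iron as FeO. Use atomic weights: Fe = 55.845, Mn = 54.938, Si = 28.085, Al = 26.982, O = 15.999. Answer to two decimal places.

6.96 wt%

Molar mass of (Mn0.84Fe0.16)3Al2Si3O12 = 2.52·54.938 + 0.48·55.845 + 2·26.982 + 3·28.085 + 12·15.999 = 495.456 g/mol.
Each formula unit contains 0.48 Fe, equivalent to 0.48/1 = 0.4800 mol FeO.
M(FeO) = 1×55.845 + 1×15.999 = 71.844 g/mol.
Mass of FeO per formula unit = 0.4800 × 71.844 = 34.485 g.
FeO wt% = 34.485 / 495.456 × 100 = 6.96%.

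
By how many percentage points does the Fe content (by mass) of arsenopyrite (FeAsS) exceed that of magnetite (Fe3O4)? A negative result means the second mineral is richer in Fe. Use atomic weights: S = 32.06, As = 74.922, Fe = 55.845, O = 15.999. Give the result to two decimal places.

M(FeAsS) = 162.827 g/mol, so wt% Fe = 55.845/162.827 × 100 = 34.30%.
M(Fe3O4) = 231.531 g/mol, so wt% Fe = 167.535/231.531 × 100 = 72.36%.
34.30 − 72.36 = -38.06 pp.

-38.06 percentage points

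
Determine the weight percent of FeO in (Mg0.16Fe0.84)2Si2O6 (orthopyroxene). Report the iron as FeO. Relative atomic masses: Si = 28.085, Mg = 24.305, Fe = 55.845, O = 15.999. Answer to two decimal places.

Molar mass of (Mg0.16Fe0.84)2Si2O6 = 0.32·24.305 + 1.68·55.845 + 2·28.085 + 6·15.999 = 253.761 g/mol.
Each formula unit contains 1.68 Fe, equivalent to 1.68/1 = 1.6800 mol FeO.
M(FeO) = 1×55.845 + 1×15.999 = 71.844 g/mol.
Mass of FeO per formula unit = 1.6800 × 71.844 = 120.698 g.
FeO wt% = 120.698 / 253.761 × 100 = 47.56%.

47.56 wt%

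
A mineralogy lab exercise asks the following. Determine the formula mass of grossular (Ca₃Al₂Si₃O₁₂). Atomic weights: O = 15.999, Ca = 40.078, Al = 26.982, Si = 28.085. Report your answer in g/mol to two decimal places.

450.44 g/mol

M = 3·40.078 + 2·26.982 + 3·28.085 + 12·15.999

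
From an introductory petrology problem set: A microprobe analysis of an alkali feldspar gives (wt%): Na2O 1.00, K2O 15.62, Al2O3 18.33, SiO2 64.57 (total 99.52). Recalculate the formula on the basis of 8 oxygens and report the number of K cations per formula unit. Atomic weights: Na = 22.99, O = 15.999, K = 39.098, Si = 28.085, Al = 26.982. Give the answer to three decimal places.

Na2O: 1.00/61.979 = 0.01613 mol → 0.03226 mol Na, 0.01613 mol O.
K2O: 15.62/94.195 = 0.16583 mol → 0.33166 mol K, 0.16583 mol O.
Al2O3: 18.33/101.961 = 0.17977 mol → 0.35954 mol Al, 0.53931 mol O.
SiO2: 64.57/60.083 = 1.07468 mol → 1.07468 mol Si, 2.14936 mol O.
Total oxygen = 2.87063 mol. Normalization factor = 8/2.87063 = 2.78684.
K per 8 O = 0.33166 × 2.78684 = 0.924.

0.924 K apfu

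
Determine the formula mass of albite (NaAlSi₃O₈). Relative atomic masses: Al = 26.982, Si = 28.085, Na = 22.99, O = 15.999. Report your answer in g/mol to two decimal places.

M = 1×22.99 + 1×26.982 + 3×28.085 + 8×15.999

262.22 g/mol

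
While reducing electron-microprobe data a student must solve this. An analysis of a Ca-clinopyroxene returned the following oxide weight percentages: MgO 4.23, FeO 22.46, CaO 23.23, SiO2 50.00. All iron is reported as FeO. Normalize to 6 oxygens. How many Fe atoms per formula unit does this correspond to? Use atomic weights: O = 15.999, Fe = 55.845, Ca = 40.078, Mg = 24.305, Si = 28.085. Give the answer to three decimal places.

0.751 Fe apfu

4.23 wt% MgO ÷ 40.304 g/mol = 0.10495 mol, giving 0.10495 Mg and 0.10495 O.
22.46 wt% FeO ÷ 71.844 g/mol = 0.31262 mol, giving 0.31262 Fe and 0.31262 O.
23.23 wt% CaO ÷ 56.077 g/mol = 0.41425 mol, giving 0.41425 Ca and 0.41425 O.
50.00 wt% SiO2 ÷ 60.083 g/mol = 0.83218 mol, giving 0.83218 Si and 1.66436 O.
Oxygen sums to 2.49618; scaling by 6/2.49618 = 2.40367 puts the formula on 6 O.
Fe: 0.31262 × 2.40367 = 0.751 atoms per formula unit.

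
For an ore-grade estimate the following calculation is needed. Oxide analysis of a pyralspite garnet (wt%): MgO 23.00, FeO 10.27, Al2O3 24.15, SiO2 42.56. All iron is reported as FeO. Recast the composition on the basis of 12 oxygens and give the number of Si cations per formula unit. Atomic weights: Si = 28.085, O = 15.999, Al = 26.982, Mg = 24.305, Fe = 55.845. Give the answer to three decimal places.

23.00 wt% MgO ÷ 40.304 g/mol = 0.57066 mol, giving 0.57066 Mg and 0.57066 O.
10.27 wt% FeO ÷ 71.844 g/mol = 0.14295 mol, giving 0.14295 Fe and 0.14295 O.
24.15 wt% Al2O3 ÷ 101.961 g/mol = 0.23686 mol, giving 0.47372 Al and 0.71058 O.
42.56 wt% SiO2 ÷ 60.083 g/mol = 0.70835 mol, giving 0.70835 Si and 1.41670 O.
Oxygen sums to 2.84089; scaling by 12/2.84089 = 4.22403 puts the formula on 12 O.
Si: 0.70835 × 4.22403 = 2.992 atoms per formula unit.

2.992 Si apfu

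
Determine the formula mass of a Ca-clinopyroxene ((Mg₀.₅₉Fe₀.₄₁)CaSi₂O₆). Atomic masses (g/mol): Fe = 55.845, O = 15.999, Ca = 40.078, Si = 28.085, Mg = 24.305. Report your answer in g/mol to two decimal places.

229.48 g/mol

M = 0.59(24.305) + 0.41(55.845) + 1(40.078) + 2(28.085) + 6(15.999)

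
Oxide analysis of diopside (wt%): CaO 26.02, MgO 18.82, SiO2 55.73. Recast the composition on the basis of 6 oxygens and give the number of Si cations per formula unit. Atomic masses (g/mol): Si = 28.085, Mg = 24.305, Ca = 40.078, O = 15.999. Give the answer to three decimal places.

1.998 Si apfu

CaO: 26.02/56.077 = 0.46400 mol → 0.46400 mol Ca, 0.46400 mol O.
MgO: 18.82/40.304 = 0.46695 mol → 0.46695 mol Mg, 0.46695 mol O.
SiO2: 55.73/60.083 = 0.92755 mol → 0.92755 mol Si, 1.85510 mol O.
Total oxygen = 2.78605 mol. Normalization factor = 6/2.78605 = 2.15359.
Si per 6 O = 0.92755 × 2.15359 = 1.998.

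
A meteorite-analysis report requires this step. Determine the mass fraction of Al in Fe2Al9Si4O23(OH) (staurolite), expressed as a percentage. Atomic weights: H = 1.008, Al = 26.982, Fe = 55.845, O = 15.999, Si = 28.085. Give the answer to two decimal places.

28.51 weight percent

Molar mass of Fe2Al9Si4O23(OH): 2*55.845 + 9*26.982 + 4*28.085 + 24*15.999 + 1*1.008 = 851.852 g/mol.
Mass of Al per formula unit: 9 × 26.982 = 242.838 g.
Weight fraction Al = 242.838 / 851.852 = 0.2851.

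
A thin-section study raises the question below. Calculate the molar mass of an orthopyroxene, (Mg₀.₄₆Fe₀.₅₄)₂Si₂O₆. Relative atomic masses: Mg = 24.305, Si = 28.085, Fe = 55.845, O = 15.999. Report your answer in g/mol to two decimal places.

234.84 g/mol

Mg: 0.92 × 24.305 = 22.3606
Fe: 1.08 × 55.845 = 60.3126
Si: 2 × 28.085 = 56.1700
O: 6 × 15.999 = 95.9940
Summing the contributions gives the formula mass.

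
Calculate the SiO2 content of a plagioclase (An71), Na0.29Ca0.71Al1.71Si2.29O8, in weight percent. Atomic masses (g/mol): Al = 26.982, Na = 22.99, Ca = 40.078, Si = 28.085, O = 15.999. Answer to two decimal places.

M(Na0.29Ca0.71Al1.71Si2.29O8) = 273.568 g/mol; M(SiO2) = 60.083 g/mol.
Moles SiO2 per formula unit = 2.29 Si ÷ 1 = 2.2900.
SiO2 fraction = (2.2900 × 60.083) / 273.568 = 137.590/273.568 = 0.5029.

50.29 wt%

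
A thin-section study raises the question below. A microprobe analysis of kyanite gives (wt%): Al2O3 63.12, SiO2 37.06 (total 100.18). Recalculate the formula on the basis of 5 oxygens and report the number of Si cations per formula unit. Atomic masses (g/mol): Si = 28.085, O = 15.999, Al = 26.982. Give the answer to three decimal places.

63.12 wt% Al2O3 ÷ 101.961 g/mol = 0.61906 mol, giving 1.23812 Al and 1.85718 O.
37.06 wt% SiO2 ÷ 60.083 g/mol = 0.61681 mol, giving 0.61681 Si and 1.23362 O.
Oxygen sums to 3.09080; scaling by 5/3.09080 = 1.61770 puts the formula on 5 O.
Si: 0.61681 × 1.61770 = 0.998 atoms per formula unit.

0.998 Si apfu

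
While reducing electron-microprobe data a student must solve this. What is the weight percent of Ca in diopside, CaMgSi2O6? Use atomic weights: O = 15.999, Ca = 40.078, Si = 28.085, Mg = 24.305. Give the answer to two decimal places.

18.51 wt%

M(CaMgSi2O6) = 216.547 g/mol.
Ca contributes 1 × 40.078 = 40.078 g per mole.
40.078/216.547 = 0.1851 → 18.51%.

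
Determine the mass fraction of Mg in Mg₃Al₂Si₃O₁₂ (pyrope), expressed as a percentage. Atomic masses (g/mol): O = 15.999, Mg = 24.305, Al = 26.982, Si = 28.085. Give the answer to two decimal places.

18.09 wt%

Molar mass of Mg₃Al₂Si₃O₁₂: 3×24.305 + 2×26.982 + 3×28.085 + 12×15.999 = 403.122 g/mol.
Mass of Mg per formula unit: 3 × 24.305 = 72.915 g.
Weight fraction Mg = 72.915 / 403.122 = 0.1809.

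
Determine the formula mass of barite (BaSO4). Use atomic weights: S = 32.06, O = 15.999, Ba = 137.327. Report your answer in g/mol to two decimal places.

Ba: 1 × 137.327 = 137.3270
S: 1 × 32.06 = 32.0600
O: 4 × 15.999 = 63.9960
Summing the contributions gives the formula mass.

233.38 g/mol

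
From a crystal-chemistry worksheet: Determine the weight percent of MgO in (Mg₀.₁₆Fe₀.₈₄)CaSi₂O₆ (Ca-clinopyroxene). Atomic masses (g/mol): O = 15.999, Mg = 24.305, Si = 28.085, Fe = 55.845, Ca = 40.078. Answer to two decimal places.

2.65 wt%

Formula mass = 243.041 g/mol.
0.16 Mg → 0.1600 mol MgO per formula unit; M(MgO) = 40.304, so MgO mass = 6.449 g.
6.449/243.041 × 100 = 2.65 wt%.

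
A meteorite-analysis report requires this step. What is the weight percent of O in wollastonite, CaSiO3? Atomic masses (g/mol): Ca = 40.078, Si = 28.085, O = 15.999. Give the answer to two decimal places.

Formula mass = 1·40.078 + 1·28.085 + 3·15.999 = 116.160 g/mol, of which 47.997 g is O.
So O makes up 47.997/116.160 = 0.4132 of the mass, i.e. 41.32%.

41.32 weight percent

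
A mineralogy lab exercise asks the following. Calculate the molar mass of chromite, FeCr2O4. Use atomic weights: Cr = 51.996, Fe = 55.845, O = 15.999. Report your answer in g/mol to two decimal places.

M = 1×55.845 + 2×51.996 + 4×15.999

223.83 g/mol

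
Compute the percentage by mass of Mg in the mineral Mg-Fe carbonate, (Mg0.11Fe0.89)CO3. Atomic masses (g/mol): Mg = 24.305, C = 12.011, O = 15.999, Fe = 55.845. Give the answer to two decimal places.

2.38 weight percent

Molar mass of (Mg0.11Fe0.89)CO3: 0.11×24.305 + 0.89×55.845 + 1×12.011 + 3×15.999 = 112.384 g/mol.
Mass of Mg per formula unit: 0.11 × 24.305 = 2.674 g.
Weight fraction Mg = 2.674 / 112.384 = 0.0238.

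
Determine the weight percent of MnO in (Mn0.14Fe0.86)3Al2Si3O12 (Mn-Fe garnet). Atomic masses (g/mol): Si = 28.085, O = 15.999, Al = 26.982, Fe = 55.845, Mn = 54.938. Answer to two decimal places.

Formula mass = 497.361 g/mol.
0.42 Mn → 0.4200 mol MnO per formula unit; M(MnO) = 70.937, so MnO mass = 29.794 g.
29.794/497.361 × 100 = 5.99 wt%.

5.99 wt%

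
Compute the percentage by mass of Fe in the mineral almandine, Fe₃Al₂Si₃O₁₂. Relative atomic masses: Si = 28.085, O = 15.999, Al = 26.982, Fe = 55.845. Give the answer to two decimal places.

33.66 weight percent

M(Fe₃Al₂Si₃O₁₂) = 497.742 g/mol.
Fe contributes 3 × 55.845 = 167.535 g per mole.
167.535/497.742 = 0.3366 → 33.66%.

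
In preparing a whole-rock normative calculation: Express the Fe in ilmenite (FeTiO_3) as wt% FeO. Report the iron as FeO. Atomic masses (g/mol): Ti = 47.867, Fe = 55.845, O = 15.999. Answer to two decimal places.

47.36 wt%

Molar mass of FeTiO_3 = 1×55.845 + 1×47.867 + 3×15.999 = 151.709 g/mol.
Each formula unit contains 1 Fe, equivalent to 1/1 = 1.0000 mol FeO.
M(FeO) = 1×55.845 + 1×15.999 = 71.844 g/mol.
Mass of FeO per formula unit = 1.0000 × 71.844 = 71.844 g.
FeO wt% = 71.844 / 151.709 × 100 = 47.36%.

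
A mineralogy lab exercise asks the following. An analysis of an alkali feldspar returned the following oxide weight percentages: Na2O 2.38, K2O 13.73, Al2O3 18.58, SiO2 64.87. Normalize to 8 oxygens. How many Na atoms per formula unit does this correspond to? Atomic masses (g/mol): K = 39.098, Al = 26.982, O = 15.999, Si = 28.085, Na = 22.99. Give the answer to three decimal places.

Na2O (M=61.979): mol = 0.03840; Na = 0.07680, O = 0.03840.
K2O (M=94.195): mol = 0.14576; K = 0.29152, O = 0.14576.
Al2O3 (M=101.961): mol = 0.18223; Al = 0.36446, O = 0.54669.
SiO2 (M=60.083): mol = 1.07967; Si = 1.07967, O = 2.15934.
ΣO = 2.89019; factor = 8/ΣO = 2.76798.
Na apfu = 0.07680 × 2.76798 = 0.213.

0.213 Na apfu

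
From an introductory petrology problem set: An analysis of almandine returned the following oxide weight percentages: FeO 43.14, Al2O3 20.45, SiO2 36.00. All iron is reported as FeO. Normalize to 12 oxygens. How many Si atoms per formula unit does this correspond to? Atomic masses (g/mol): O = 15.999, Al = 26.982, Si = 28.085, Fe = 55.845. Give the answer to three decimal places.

2.995 Si apfu

43.14 wt% FeO ÷ 71.844 g/mol = 0.60047 mol, giving 0.60047 Fe and 0.60047 O.
20.45 wt% Al2O3 ÷ 101.961 g/mol = 0.20057 mol, giving 0.40114 Al and 0.60171 O.
36.00 wt% SiO2 ÷ 60.083 g/mol = 0.59917 mol, giving 0.59917 Si and 1.19834 O.
Oxygen sums to 2.40052; scaling by 12/2.40052 = 4.99892 puts the formula on 12 O.
Si: 0.59917 × 4.99892 = 2.995 atoms per formula unit.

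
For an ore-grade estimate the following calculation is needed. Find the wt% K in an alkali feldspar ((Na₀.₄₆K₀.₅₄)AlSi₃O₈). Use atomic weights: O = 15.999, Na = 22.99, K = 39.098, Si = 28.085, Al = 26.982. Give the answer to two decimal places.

7.79 wt%

M((Na₀.₄₆K₀.₅₄)AlSi₃O₈) = 270.917 g/mol.
K contributes 0.54 × 39.098 = 21.113 g per mole.
21.113/270.917 = 0.0779 → 7.79%.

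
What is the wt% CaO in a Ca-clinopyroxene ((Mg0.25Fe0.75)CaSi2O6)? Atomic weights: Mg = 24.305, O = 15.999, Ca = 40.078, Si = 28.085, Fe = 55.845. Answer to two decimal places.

23.35 wt%

Formula mass = 240.202 g/mol.
1 Ca → 1.0000 mol CaO per formula unit; M(CaO) = 56.077, so CaO mass = 56.077 g.
56.077/240.202 × 100 = 23.35 wt%.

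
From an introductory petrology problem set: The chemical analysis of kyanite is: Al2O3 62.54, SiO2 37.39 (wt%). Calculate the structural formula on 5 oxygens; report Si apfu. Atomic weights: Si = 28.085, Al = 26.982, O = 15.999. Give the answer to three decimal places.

62.54 wt% Al2O3 ÷ 101.961 g/mol = 0.61337 mol, giving 1.22674 Al and 1.84011 O.
37.39 wt% SiO2 ÷ 60.083 g/mol = 0.62231 mol, giving 0.62231 Si and 1.24462 O.
Oxygen sums to 3.08473; scaling by 5/3.08473 = 1.62089 puts the formula on 5 O.
Si: 0.62231 × 1.62089 = 1.009 atoms per formula unit.

1.009 Si apfu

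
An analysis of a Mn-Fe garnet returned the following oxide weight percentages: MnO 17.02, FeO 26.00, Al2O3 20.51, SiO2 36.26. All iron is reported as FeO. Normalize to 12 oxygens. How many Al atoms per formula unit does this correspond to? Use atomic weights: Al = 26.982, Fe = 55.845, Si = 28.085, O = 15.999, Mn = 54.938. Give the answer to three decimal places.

MnO (M=70.937): mol = 0.23993; Mn = 0.23993, O = 0.23993.
FeO (M=71.844): mol = 0.36190; Fe = 0.36190, O = 0.36190.
Al2O3 (M=101.961): mol = 0.20116; Al = 0.40232, O = 0.60348.
SiO2 (M=60.083): mol = 0.60350; Si = 0.60350, O = 1.20700.
ΣO = 2.41231; factor = 12/ΣO = 4.97449.
Al apfu = 0.40232 × 4.97449 = 2.001.

2.001 Al apfu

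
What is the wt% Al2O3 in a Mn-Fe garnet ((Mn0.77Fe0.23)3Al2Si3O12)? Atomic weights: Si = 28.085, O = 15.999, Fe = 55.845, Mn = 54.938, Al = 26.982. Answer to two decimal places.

Formula mass = 495.647 g/mol.
2 Al → 1.0000 mol Al2O3 per formula unit; M(Al2O3) = 101.961, so Al2O3 mass = 101.961 g.
101.961/495.647 × 100 = 20.57 wt%.

20.57 wt%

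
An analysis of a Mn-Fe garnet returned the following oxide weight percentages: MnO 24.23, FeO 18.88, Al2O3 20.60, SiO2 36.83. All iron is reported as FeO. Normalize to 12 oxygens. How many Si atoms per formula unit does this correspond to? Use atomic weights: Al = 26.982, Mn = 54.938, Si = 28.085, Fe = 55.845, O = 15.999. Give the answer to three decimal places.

MnO: 24.23/70.937 = 0.34157 mol → 0.34157 mol Mn, 0.34157 mol O.
FeO: 18.88/71.844 = 0.26279 mol → 0.26279 mol Fe, 0.26279 mol O.
Al2O3: 20.60/101.961 = 0.20204 mol → 0.40408 mol Al, 0.60612 mol O.
SiO2: 36.83/60.083 = 0.61299 mol → 0.61299 mol Si, 1.22598 mol O.
Total oxygen = 2.43646 mol. Normalization factor = 12/2.43646 = 4.92518.
Si per 12 O = 0.61299 × 4.92518 = 3.019.

3.019 Si apfu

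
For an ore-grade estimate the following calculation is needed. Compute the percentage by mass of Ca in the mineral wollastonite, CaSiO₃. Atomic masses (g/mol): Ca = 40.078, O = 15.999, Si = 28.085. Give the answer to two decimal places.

Formula mass = 1·40.078 + 1·28.085 + 3·15.999 = 116.160 g/mol, of which 40.078 g is Ca.
So Ca makes up 40.078/116.160 = 0.3450 of the mass, i.e. 34.50%.

34.50 weight percent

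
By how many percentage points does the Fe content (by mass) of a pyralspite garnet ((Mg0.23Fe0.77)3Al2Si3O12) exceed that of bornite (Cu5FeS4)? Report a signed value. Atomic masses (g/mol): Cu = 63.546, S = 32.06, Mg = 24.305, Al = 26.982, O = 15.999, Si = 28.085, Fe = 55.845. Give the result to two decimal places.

M((Mg0.23Fe0.77)3Al2Si3O12) = 475.979 g/mol, so wt% Fe = 129.002/475.979 × 100 = 27.10%.
M(Cu5FeS4) = 501.815 g/mol, so wt% Fe = 55.845/501.815 × 100 = 11.13%.
27.10 − 11.13 = 15.97 pp.

15.97 percentage points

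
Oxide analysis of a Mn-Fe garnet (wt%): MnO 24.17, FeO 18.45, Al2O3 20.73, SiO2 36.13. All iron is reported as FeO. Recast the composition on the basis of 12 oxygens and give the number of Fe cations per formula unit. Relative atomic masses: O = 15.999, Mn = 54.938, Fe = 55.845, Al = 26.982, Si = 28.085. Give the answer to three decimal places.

1.279 Fe apfu

MnO (M=70.937): mol = 0.34072; Mn = 0.34072, O = 0.34072.
FeO (M=71.844): mol = 0.25681; Fe = 0.25681, O = 0.25681.
Al2O3 (M=101.961): mol = 0.20331; Al = 0.40662, O = 0.60993.
SiO2 (M=60.083): mol = 0.60133; Si = 0.60133, O = 1.20266.
ΣO = 2.41012; factor = 12/ΣO = 4.97901.
Fe apfu = 0.25681 × 4.97901 = 1.279.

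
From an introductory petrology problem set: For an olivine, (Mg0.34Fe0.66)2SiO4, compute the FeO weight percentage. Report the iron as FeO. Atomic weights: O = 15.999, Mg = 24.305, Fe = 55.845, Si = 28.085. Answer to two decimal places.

Formula mass = 182.324 g/mol.
1.32 Fe → 1.3200 mol FeO per formula unit; M(FeO) = 71.844, so FeO mass = 94.834 g.
94.834/182.324 × 100 = 52.01 wt%.

52.01 wt%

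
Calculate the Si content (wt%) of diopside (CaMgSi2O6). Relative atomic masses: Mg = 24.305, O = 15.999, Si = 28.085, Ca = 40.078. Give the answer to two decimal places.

Molar mass of CaMgSi2O6: 1×40.078 + 1×24.305 + 2×28.085 + 6×15.999 = 216.547 g/mol.
Mass of Si per formula unit: 2 × 28.085 = 56.170 g.
Weight fraction Si = 56.170 / 216.547 = 0.2594.

25.94 wt%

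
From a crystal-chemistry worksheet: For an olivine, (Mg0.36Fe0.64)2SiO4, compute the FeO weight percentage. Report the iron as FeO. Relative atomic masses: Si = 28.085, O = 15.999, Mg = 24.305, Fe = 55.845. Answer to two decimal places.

M((Mg0.36Fe0.64)2SiO4) = 181.062 g/mol; M(FeO) = 71.844 g/mol.
Moles FeO per formula unit = 1.28 Fe ÷ 1 = 1.2800.
FeO fraction = (1.2800 × 71.844) / 181.062 = 91.960/181.062 = 0.5079.

50.79 wt%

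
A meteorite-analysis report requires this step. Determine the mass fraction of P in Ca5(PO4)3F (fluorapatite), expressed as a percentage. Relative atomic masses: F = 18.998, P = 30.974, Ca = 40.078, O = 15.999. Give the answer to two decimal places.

Formula mass = 5×40.078 + 3×30.974 + 12×15.999 + 1×18.998 = 504.298 g/mol, of which 92.922 g is P.
So P makes up 92.922/504.298 = 0.1843 of the mass, i.e. 18.43%.

18.43 wt%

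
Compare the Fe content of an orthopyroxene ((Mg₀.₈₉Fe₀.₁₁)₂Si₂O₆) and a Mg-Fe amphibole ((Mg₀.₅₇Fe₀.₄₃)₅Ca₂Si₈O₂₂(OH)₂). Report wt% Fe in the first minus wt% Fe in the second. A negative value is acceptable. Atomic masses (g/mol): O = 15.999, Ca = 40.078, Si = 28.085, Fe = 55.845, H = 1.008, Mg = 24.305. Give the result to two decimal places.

First mineral: 12.286 g Fe in 207.713 g formula = 5.91 wt% Fe.
Second mineral: 120.067 g Fe in 880.164 g formula = 13.64 wt% Fe.
5.91% − 13.64% gives a difference of -7.73 percentage points.

-7.73 percentage points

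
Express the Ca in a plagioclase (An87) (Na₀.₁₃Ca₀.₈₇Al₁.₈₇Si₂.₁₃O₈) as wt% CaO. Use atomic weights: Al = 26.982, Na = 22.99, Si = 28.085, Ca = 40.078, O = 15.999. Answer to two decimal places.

17.67 wt%

M(Na₀.₁₃Ca₀.₈₇Al₁.₈₇Si₂.₁₃O₈) = 276.126 g/mol; M(CaO) = 56.077 g/mol.
Moles CaO per formula unit = 0.87 Ca ÷ 1 = 0.8700.
CaO fraction = (0.8700 × 56.077) / 276.126 = 48.787/276.126 = 0.1767.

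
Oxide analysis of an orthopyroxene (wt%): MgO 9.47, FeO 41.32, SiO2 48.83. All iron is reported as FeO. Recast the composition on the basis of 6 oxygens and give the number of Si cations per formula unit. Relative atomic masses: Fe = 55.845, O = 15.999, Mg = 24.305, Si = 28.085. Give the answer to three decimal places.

MgO: 9.47/40.304 = 0.23496 mol → 0.23496 mol Mg, 0.23496 mol O.
FeO: 41.32/71.844 = 0.57514 mol → 0.57514 mol Fe, 0.57514 mol O.
SiO2: 48.83/60.083 = 0.81271 mol → 0.81271 mol Si, 1.62542 mol O.
Total oxygen = 2.43552 mol. Normalization factor = 6/2.43552 = 2.46354.
Si per 6 O = 0.81271 × 2.46354 = 2.002.

2.002 Si apfu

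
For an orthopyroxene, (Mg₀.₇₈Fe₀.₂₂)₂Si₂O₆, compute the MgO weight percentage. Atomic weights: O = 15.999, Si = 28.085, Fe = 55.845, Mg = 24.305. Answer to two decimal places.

M((Mg₀.₇₈Fe₀.₂₂)₂Si₂O₆) = 214.652 g/mol; M(MgO) = 40.304 g/mol.
Moles MgO per formula unit = 1.56 Mg ÷ 1 = 1.5600.
MgO fraction = (1.5600 × 40.304) / 214.652 = 62.874/214.652 = 0.2929.

29.29 wt%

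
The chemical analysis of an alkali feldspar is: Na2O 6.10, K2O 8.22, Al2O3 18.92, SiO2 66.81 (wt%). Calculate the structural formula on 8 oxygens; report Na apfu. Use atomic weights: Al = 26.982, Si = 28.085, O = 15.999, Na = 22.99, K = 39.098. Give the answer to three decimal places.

0.531 Na apfu

6.10 wt% Na2O ÷ 61.979 g/mol = 0.09842 mol, giving 0.19684 Na and 0.09842 O.
8.22 wt% K2O ÷ 94.195 g/mol = 0.08727 mol, giving 0.17454 K and 0.08727 O.
18.92 wt% Al2O3 ÷ 101.961 g/mol = 0.18556 mol, giving 0.37112 Al and 0.55668 O.
66.81 wt% SiO2 ÷ 60.083 g/mol = 1.11196 mol, giving 1.11196 Si and 2.22392 O.
Oxygen sums to 2.96629; scaling by 8/2.96629 = 2.69697 puts the formula on 8 O.
Na: 0.19684 × 2.69697 = 0.531 atoms per formula unit.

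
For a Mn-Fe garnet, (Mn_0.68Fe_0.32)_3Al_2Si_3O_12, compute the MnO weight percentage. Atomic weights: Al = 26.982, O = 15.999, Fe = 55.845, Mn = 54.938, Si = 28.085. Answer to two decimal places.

Formula mass = 495.892 g/mol.
2.04 Mn → 2.0400 mol MnO per formula unit; M(MnO) = 70.937, so MnO mass = 144.711 g.
144.711/495.892 × 100 = 29.18 wt%.

29.18 wt%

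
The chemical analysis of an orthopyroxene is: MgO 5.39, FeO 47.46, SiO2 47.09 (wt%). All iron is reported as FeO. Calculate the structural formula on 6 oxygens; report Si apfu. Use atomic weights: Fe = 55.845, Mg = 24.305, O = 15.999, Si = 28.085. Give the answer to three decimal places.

MgO (M=40.304): mol = 0.13373; Mg = 0.13373, O = 0.13373.
FeO (M=71.844): mol = 0.66060; Fe = 0.66060, O = 0.66060.
SiO2 (M=60.083): mol = 0.78375; Si = 0.78375, O = 1.56750.
ΣO = 2.36183; factor = 6/ΣO = 2.54040.
Si apfu = 0.78375 × 2.54040 = 1.991.

1.991 Si apfu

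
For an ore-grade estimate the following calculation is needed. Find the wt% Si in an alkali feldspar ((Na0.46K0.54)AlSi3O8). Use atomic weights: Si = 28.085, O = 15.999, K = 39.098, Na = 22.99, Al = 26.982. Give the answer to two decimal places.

31.10 wt%

Molar mass of (Na0.46K0.54)AlSi3O8: 0.46×22.99 + 0.54×39.098 + 1×26.982 + 3×28.085 + 8×15.999 = 270.917 g/mol.
Mass of Si per formula unit: 3 × 28.085 = 84.255 g.
Weight fraction Si = 84.255 / 270.917 = 0.3110.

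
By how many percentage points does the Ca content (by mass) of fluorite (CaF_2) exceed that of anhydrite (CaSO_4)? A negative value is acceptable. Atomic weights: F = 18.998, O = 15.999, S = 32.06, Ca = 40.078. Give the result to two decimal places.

Ca in CaF_2: molar mass 78.074 g/mol; 1×40.078 = 40.078 g → 51.33 wt%.
Ca in CaSO_4: molar mass 136.134 g/mol; 1×40.078 = 40.078 g → 29.44 wt%.
Difference = 51.33 − 29.44 = 21.89 percentage points.

21.89 percentage points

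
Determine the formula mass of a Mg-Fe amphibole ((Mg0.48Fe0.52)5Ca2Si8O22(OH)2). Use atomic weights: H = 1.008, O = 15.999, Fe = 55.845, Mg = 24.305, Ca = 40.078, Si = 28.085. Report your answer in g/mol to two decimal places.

894.36 g/mol

The formula mass is the sum 2.40·24.305 + 2.60·55.845 + 2·40.078 + 8·28.085 + 24·15.999 + 2·1.008.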